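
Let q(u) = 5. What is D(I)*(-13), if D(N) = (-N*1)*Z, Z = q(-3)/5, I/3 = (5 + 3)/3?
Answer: 104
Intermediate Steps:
I = 8 (I = 3*((5 + 3)/3) = 3*(8*(⅓)) = 3*(8/3) = 8)
Z = 1 (Z = 5/5 = 5*(⅕) = 1)
D(N) = -N (D(N) = (-N*1)*1 = -N*1 = -N)
D(I)*(-13) = -1*8*(-13) = -8*(-13) = 104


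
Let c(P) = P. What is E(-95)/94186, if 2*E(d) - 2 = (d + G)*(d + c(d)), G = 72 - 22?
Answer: 2138/47093 ≈ 0.045400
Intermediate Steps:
G = 50
E(d) = 1 + d*(50 + d) (E(d) = 1 + ((d + 50)*(d + d))/2 = 1 + ((50 + d)*(2*d))/2 = 1 + (2*d*(50 + d))/2 = 1 + d*(50 + d))
E(-95)/94186 = (1 + (-95)² + 50*(-95))/94186 = (1 + 9025 - 4750)*(1/94186) = 4276*(1/94186) = 2138/47093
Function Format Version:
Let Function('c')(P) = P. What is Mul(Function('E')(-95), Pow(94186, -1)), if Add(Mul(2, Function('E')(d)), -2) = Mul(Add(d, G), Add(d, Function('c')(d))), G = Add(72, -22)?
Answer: Rational(2138, 47093) ≈ 0.045400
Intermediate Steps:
G = 50
Function('E')(d) = Add(1, Mul(d, Add(50, d))) (Function('E')(d) = Add(1, Mul(Rational(1, 2), Mul(Add(d, 50), Add(d, d)))) = Add(1, Mul(Rational(1, 2), Mul(Add(50, d), Mul(2, d)))) = Add(1, Mul(Rational(1, 2), Mul(2, d, Add(50, d)))) = Add(1, Mul(d, Add(50, d))))
Mul(Function('E')(-95), Pow(94186, -1)) = Mul(Add(1, Pow(-95, 2), Mul(50, -95)), Pow(94186, -1)) = Mul(Add(1, 9025, -4750), Rational(1, 94186)) = Mul(4276, Rational(1, 94186)) = Rational(2138, 47093)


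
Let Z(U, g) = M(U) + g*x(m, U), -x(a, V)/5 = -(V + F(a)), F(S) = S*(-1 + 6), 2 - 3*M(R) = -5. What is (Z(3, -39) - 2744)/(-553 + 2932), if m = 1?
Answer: -12905/7137 ≈ -1.8082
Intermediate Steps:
M(R) = 7/3 (M(R) = ⅔ - ⅓*(-5) = ⅔ + 5/3 = 7/3)
F(S) = 5*S (F(S) = S*5 = 5*S)
x(a, V) = 5*V + 25*a (x(a, V) = -(-5)*(V + 5*a) = -5*(-V - 5*a) = 5*V + 25*a)
Z(U, g) = 7/3 + g*(25 + 5*U) (Z(U, g) = 7/3 + g*(5*U + 25*1) = 7/3 + g*(5*U + 25) = 7/3 + g*(25 + 5*U))
(Z(3, -39) - 2744)/(-553 + 2932) = ((7/3 + 5*(-39)*(5 + 3)) - 2744)/(-553 + 2932) = ((7/3 + 5*(-39)*8) - 2744)/2379 = ((7/3 - 1560) - 2744)*(1/2379) = (-4673/3 - 2744)*(1/2379) = -12905/3*1/2379 = -12905/7137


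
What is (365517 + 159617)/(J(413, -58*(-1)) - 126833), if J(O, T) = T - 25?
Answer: -262567/63400 ≈ -4.1414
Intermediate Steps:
J(O, T) = -25 + T
(365517 + 159617)/(J(413, -58*(-1)) - 126833) = (365517 + 159617)/((-25 - 58*(-1)) - 126833) = 525134/((-25 + 58) - 126833) = 525134/(33 - 126833) = 525134/(-126800) = 525134*(-1/126800) = -262567/63400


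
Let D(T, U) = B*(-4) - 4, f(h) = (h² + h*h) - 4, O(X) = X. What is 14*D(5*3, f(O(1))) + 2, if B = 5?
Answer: -334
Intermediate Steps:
f(h) = -4 + 2*h² (f(h) = (h² + h²) - 4 = 2*h² - 4 = -4 + 2*h²)
D(T, U) = -24 (D(T, U) = 5*(-4) - 4 = -20 - 4 = -24)
14*D(5*3, f(O(1))) + 2 = 14*(-24) + 2 = -336 + 2 = -334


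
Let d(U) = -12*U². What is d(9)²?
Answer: 944784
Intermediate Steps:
d(9)² = (-12*9²)² = (-12*81)² = (-972)² = 944784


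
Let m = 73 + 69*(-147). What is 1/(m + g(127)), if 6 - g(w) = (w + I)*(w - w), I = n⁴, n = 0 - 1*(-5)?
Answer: -1/10064 ≈ -9.9364e-5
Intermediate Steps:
n = 5 (n = 0 + 5 = 5)
I = 625 (I = 5⁴ = 625)
m = -10070 (m = 73 - 10143 = -10070)
g(w) = 6 (g(w) = 6 - (w + 625)*(w - w) = 6 - (625 + w)*0 = 6 - 1*0 = 6 + 0 = 6)
1/(m + g(127)) = 1/(-10070 + 6) = 1/(-10064) = -1/10064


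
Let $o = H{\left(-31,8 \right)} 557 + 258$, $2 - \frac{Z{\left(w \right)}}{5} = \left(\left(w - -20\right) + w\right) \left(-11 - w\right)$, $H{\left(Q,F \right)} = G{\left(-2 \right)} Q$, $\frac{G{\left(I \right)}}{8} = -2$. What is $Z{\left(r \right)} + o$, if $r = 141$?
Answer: $506060$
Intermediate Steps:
$G{\left(I \right)} = -16$ ($G{\left(I \right)} = 8 \left(-2\right) = -16$)
$H{\left(Q,F \right)} = - 16 Q$
$Z{\left(w \right)} = 10 - 5 \left(-11 - w\right) \left(20 + 2 w\right)$ ($Z{\left(w \right)} = 10 - 5 \left(\left(w - -20\right) + w\right) \left(-11 - w\right) = 10 - 5 \left(\left(w + 20\right) + w\right) \left(-11 - w\right) = 10 - 5 \left(\left(20 + w\right) + w\right) \left(-11 - w\right) = 10 - 5 \left(20 + 2 w\right) \left(-11 - w\right) = 10 - 5 \left(-11 - w\right) \left(20 + 2 w\right)$)
$o = 276530$ ($o = \left(-16\right) \left(-31\right) 557 + 258 = 496 \cdot 557 + 258 = 276272 + 258 = 276530$)
$Z{\left(r \right)} + o = \left(1110 + 10 \cdot 141^{2} + 210 \cdot 141\right) + 276530 = \left(1110 + 10 \cdot 19881 + 29610\right) + 276530 = \left(1110 + 198810 + 29610\right) + 276530 = 229530 + 276530 = 506060$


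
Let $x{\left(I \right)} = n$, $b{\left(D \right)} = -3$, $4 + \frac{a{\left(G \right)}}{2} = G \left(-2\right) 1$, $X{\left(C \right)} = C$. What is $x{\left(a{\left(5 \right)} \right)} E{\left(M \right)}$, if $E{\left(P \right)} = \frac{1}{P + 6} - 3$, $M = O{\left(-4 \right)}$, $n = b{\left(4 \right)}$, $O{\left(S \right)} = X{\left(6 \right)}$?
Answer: $\frac{35}{4} \approx 8.75$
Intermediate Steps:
$a{\left(G \right)} = -8 - 4 G$ ($a{\left(G \right)} = -8 + 2 G \left(-2\right) 1 = -8 + 2 - 2 G 1 = -8 + 2 \left(- 2 G\right) = -8 - 4 G$)
$O{\left(S \right)} = 6$
$n = -3$
$x{\left(I \right)} = -3$
$M = 6$
$E{\left(P \right)} = -3 + \frac{1}{6 + P}$ ($E{\left(P \right)} = \frac{1}{6 + P} - 3 = -3 + \frac{1}{6 + P}$)
$x{\left(a{\left(5 \right)} \right)} E{\left(M \right)} = - 3 \frac{-17 - 18}{6 + 6} = - 3 \frac{-17 - 18}{12} = - 3 \cdot \frac{1}{12} \left(-35\right) = \left(-3\right) \left(- \frac{35}{12}\right) = \frac{35}{4}$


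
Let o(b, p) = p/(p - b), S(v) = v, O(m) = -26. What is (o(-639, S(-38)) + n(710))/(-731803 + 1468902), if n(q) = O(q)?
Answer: -1424/40272409 ≈ -3.5359e-5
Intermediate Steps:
n(q) = -26
(o(-639, S(-38)) + n(710))/(-731803 + 1468902) = (-38/(-38 - 1*(-639)) - 26)/(-731803 + 1468902) = (-38/(-38 + 639) - 26)/737099 = (-38/601 - 26)*(1/737099) = -15664/601*1/737099 = -1424/40272409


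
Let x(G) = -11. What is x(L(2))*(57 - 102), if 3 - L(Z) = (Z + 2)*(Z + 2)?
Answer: 495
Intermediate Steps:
L(Z) = 3 - (2 + Z)² (L(Z) = 3 - (Z + 2)*(Z + 2) = 3 - (2 + Z)*(2 + Z) = 3 - (2 + Z)²)
x(L(2))*(57 - 102) = -11*(57 - 102) = -11*(-45) = 495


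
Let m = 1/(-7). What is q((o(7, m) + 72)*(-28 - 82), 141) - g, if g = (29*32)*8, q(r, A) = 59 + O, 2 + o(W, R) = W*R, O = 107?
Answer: -7258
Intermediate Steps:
m = -⅐ ≈ -0.14286
o(W, R) = -2 + R*W (o(W, R) = -2 + W*R = -2 + R*W)
q(r, A) = 166 (q(r, A) = 59 + 107 = 166)
g = 7424 (g = 928*8 = 7424)
q((o(7, m) + 72)*(-28 - 82), 141) - g = 166 - 1*7424 = 166 - 7424 = -7258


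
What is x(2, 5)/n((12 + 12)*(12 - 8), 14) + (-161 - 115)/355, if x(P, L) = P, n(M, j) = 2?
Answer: 79/355 ≈ 0.22254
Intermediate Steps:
x(2, 5)/n((12 + 12)*(12 - 8), 14) + (-161 - 115)/355 = 2/2 + (-161 - 115)/355 = 2*(1/2) - 276*1/355 = 1 - 276/355 = 79/355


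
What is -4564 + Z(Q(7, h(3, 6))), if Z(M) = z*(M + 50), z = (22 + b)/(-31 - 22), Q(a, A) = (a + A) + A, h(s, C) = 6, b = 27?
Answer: -245273/53 ≈ -4627.8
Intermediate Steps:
Q(a, A) = a + 2*A (Q(a, A) = (A + a) + A = a + 2*A)
z = -49/53 (z = (22 + 27)/(-31 - 22) = 49/(-53) = 49*(-1/53) = -49/53 ≈ -0.92453)
Z(M) = -2450/53 - 49*M/53 (Z(M) = -49*(M + 50)/53 = -49*(50 + M)/53 = -2450/53 - 49*M/53)
-4564 + Z(Q(7, h(3, 6))) = -4564 + (-2450/53 - 49*(7 + 2*6)/53) = -4564 + (-2450/53 - 49*(7 + 12)/53) = -4564 + (-2450/53 - 49/53*19) = -4564 + (-2450/53 - 931/53) = -4564 - 3381/53 = -245273/53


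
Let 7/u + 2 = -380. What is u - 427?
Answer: -163121/382 ≈ -427.02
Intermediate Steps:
u = -7/382 (u = 7/(-2 - 380) = 7/(-382) = 7*(-1/382) = -7/382 ≈ -0.018325)
u - 427 = -7/382 - 427 = -163121/382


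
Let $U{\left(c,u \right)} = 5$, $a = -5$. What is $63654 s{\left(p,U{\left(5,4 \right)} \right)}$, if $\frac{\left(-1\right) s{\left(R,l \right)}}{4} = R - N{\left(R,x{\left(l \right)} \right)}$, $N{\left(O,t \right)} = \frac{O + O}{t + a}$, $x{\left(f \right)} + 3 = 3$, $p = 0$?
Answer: $0$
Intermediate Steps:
$x{\left(f \right)} = 0$ ($x{\left(f \right)} = -3 + 3 = 0$)
$N{\left(O,t \right)} = \frac{2 O}{-5 + t}$ ($N{\left(O,t \right)} = \frac{O + O}{t - 5} = \frac{2 O}{-5 + t}$)
$s{\left(R,l \right)} = - \frac{28 R}{5}$ ($s{\left(R,l \right)} = - 4 \left(R - \frac{2 R}{-5 + 0}\right) = - 4 \left(R - \frac{2 R}{-5}\right) = - 4 \left(R - 2 R \left(- \frac{1}{5}\right)\right) = - 4 \left(R - - \frac{2 R}{5}\right) = - 4 \left(R + \frac{2 R}{5}\right) = - 4 \frac{7 R}{5} = - \frac{28 R}{5}$)
$63654 s{\left(p,U{\left(5,4 \right)} \right)} = 63654 \left(\left(- \frac{28}{5}\right) 0\right) = 63654 \cdot 0 = 0$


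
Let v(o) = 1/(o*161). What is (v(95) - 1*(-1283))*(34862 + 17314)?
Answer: 1023875005536/15295 ≈ 6.6942e+7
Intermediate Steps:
v(o) = 1/(161*o) (v(o) = (1/161)/o = 1/(161*o))
(v(95) - 1*(-1283))*(34862 + 17314) = ((1/161)/95 - 1*(-1283))*(34862 + 17314) = ((1/161)*(1/95) + 1283)*52176 = (1/15295 + 1283)*52176 = (19623486/15295)*52176 = 1023875005536/15295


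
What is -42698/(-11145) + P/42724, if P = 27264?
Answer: 532021658/119039745 ≈ 4.4693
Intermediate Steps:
-42698/(-11145) + P/42724 = -42698/(-11145) + 27264/42724 = -42698*(-1/11145) + 27264*(1/42724) = 42698/11145 + 6816/10681 = 532021658/119039745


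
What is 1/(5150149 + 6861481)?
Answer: 1/12011630 ≈ 8.3253e-8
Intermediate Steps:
1/(5150149 + 6861481) = 1/12011630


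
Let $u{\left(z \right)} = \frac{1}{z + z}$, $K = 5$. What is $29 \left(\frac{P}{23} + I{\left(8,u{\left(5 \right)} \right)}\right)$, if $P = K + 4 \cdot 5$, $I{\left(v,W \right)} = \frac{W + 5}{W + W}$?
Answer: $\frac{35467}{46} \approx 771.02$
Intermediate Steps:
$u{\left(z \right)} = \frac{1}{2 z}$
$I{\left(v,W \right)} = \frac{5 + W}{2 W}$
$P = 25$ ($P = 5 + 4 \cdot 5 = 5 + 20 = 25$)
$29 \left(\frac{P}{23} + I{\left(8,u{\left(5 \right)} \right)}\right) = 29 \left(\frac{25}{23} + \frac{5 + \frac{1}{2 \cdot 5}}{2 \frac{1}{2 \cdot 5}}\right) = 29 \left(25 \cdot \frac{1}{23} + \frac{5 + \frac{1}{2} \cdot \frac{1}{5}}{2 \cdot \frac{1}{2} \cdot \frac{1}{5}}\right) = 29 \left(\frac{25}{23} + \frac{\frac{1}{\frac{1}{10}} \left(5 + \frac{1}{10}\right)}{2}\right) = 29 \left(\frac{25}{23} + \frac{1}{2} \cdot 10 \cdot \frac{51}{10}\right) = 29 \left(\frac{25}{23} + \frac{51}{2}\right) = 29 \cdot \frac{1223}{46} = \frac{35467}{46}$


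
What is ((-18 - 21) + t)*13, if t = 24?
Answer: -195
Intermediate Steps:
((-18 - 21) + t)*13 = ((-18 - 21) + 24)*13 = (-39 + 24)*13 = -15*13 = -195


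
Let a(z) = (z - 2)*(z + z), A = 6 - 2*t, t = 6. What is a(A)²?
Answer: 9216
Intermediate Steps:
A = -6 (A = 6 - 2*6 = 6 - 12 = -6)
a(z) = 2*z*(-2 + z) (a(z) = (-2 + z)*(2*z) = 2*z*(-2 + z))
a(A)² = (2*(-6)*(-2 - 6))² = (2*(-6)*(-8))² = 96² = 9216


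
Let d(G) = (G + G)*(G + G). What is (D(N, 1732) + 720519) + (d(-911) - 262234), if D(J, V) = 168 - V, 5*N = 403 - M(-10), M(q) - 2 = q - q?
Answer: 3776405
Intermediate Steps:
M(q) = 2 (M(q) = 2 + (q - q) = 2 + 0 = 2)
d(G) = 4*G² (d(G) = (2*G)*(2*G) = 4*G²)
N = 401/5 (N = (403 - 1*2)/5 = (403 - 2)/5 = (⅕)*401 = 401/5 ≈ 80.200)
(D(N, 1732) + 720519) + (d(-911) - 262234) = ((168 - 1*1732) + 720519) + (4*(-911)² - 262234) = ((168 - 1732) + 720519) + (4*829921 - 262234) = (-1564 + 720519) + (3319684 - 262234) = 718955 + 3057450 = 3776405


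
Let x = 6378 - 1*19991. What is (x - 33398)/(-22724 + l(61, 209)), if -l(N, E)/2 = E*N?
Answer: 47011/48222 ≈ 0.97489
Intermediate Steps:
l(N, E) = -2*E*N
x = -13613 (x = 6378 - 19991 = -13613)
(x - 33398)/(-22724 + l(61, 209)) = (-13613 - 33398)/(-22724 - 2*209*61) = -47011/(-22724 - 25498) = -47011/(-48222) = -47011*(-1/48222) = 47011/48222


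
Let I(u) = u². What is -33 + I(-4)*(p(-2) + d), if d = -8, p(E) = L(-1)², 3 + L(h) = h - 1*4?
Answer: 863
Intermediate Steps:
L(h) = -7 + h (L(h) = -3 + (h - 1*4) = -3 + (h - 4) = -3 + (-4 + h) = -7 + h)
p(E) = 64 (p(E) = (-7 - 1)² = (-8)² = 64)
-33 + I(-4)*(p(-2) + d) = -33 + (-4)²*(64 - 8) = -33 + 16*56 = -33 + 896 = 863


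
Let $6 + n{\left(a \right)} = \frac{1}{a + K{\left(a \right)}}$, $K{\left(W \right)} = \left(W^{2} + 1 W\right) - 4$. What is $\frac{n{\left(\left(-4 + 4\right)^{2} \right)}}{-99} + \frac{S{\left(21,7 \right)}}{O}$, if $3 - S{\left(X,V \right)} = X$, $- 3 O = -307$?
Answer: $- \frac{13709}{121572} \approx -0.11276$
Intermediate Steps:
$O = \frac{307}{3}$ ($O = \left(- \frac{1}{3}\right) \left(-307\right) = \frac{307}{3} \approx 102.33$)
$S{\left(X,V \right)} = 3 - X$
$K{\left(W \right)} = -4 + W + W^{2}$ ($K{\left(W \right)} = \left(W^{2} + W\right) - 4 = \left(W + W^{2}\right) - 4 = -4 + W + W^{2}$)
$n{\left(a \right)} = -6 + \frac{1}{-4 + a^{2} + 2 a}$ ($n{\left(a \right)} = -6 + \frac{1}{a + \left(-4 + a + a^{2}\right)} = -6 + \frac{1}{-4 + a^{2} + 2 a}$)
$\frac{n{\left(\left(-4 + 4\right)^{2} \right)}}{-99} + \frac{S{\left(21,7 \right)}}{O} = \frac{\frac{1}{-4 + \left(\left(-4 + 4\right)^{2}\right)^{2} + 2 \left(-4 + 4\right)^{2}} \left(25 - 12 \left(-4 + 4\right)^{2} - 6 \left(\left(-4 + 4\right)^{2}\right)^{2}\right)}{-99} + \frac{3 - 21}{\frac{307}{3}} = \frac{25 - 12 \cdot 0^{2} - 6 \left(0^{2}\right)^{2}}{-4 + \left(0^{2}\right)^{2} + 2 \cdot 0^{2}} \left(- \frac{1}{99}\right) + \left(3 - 21\right) \frac{3}{307} = \frac{25 - 0 - 6 \cdot 0^{2}}{-4 + 0^{2} + 2 \cdot 0} \left(- \frac{1}{99}\right) - \frac{54}{307} = \frac{25 + 0 - 0}{-4 + 0 + 0} \left(- \frac{1}{99}\right) - \frac{54}{307} = \frac{25 + 0 + 0}{-4} \left(- \frac{1}{99}\right) - \frac{54}{307} = \left(- \frac{1}{4}\right) 25 \left(- \frac{1}{99}\right) - \frac{54}{307} = \left(- \frac{25}{4}\right) \left(- \frac{1}{99}\right) - \frac{54}{307} = \frac{25}{396} - \frac{54}{307} = - \frac{13709}{121572}$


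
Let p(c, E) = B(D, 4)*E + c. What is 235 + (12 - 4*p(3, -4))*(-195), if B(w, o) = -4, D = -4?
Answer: 12715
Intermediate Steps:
p(c, E) = c - 4*E (p(c, E) = -4*E + c = c - 4*E)
235 + (12 - 4*p(3, -4))*(-195) = 235 + (12 - 4*(3 - 4*(-4)))*(-195) = 235 + (12 - 4*(3 + 16))*(-195) = 235 + (12 - 4*19)*(-195) = 235 + (12 - 76)*(-195) = 235 - 64*(-195) = 235 + 12480 = 12715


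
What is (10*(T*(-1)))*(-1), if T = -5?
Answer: -50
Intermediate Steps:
(10*(T*(-1)))*(-1) = (10*(-5*(-1)))*(-1) = (10*5)*(-1) = 50*(-1) = -50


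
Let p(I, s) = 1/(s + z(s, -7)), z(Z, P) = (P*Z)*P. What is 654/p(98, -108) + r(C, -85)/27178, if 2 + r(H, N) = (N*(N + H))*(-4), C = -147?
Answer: -47990951841/13589 ≈ -3.5316e+6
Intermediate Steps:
z(Z, P) = Z*P²
p(I, s) = 1/(50*s) (p(I, s) = 1/(s + s*(-7)²) = 1/(s + s*49) = 1/(s + 49*s) = 1/(50*s))
r(H, N) = -2 - 4*N*(H + N) (r(H, N) = -2 + (N*(N + H))*(-4) = -2 + (N*(H + N))*(-4) = -2 - 4*N*(H + N))
654/p(98, -108) + r(C, -85)/27178 = 654/(((1/50)/(-108))) + (-2 - 4*(-85)² - 4*(-147)*(-85))/27178 = 654/(((1/50)*(-1/108))) + (-2 - 4*7225 - 49980)*(1/27178) = 654/(-1/5400) + (-2 - 28900 - 49980)*(1/27178) = 654*(-5400) - 78882*1/27178 = -3531600 - 39441/13589 = -47990951841/13589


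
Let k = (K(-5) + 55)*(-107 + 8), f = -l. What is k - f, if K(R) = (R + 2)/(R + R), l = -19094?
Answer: -245687/10 ≈ -24569.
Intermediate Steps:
K(R) = (2 + R)/(2*R) (K(R) = (2 + R)/((2*R)) = (2 + R)*(1/(2*R)) = (2 + R)/(2*R))
f = 19094 (f = -1*(-19094) = 19094)
k = -54747/10 (k = ((1/2)*(2 - 5)/(-5) + 55)*(-107 + 8) = ((1/2)*(-1/5)*(-3) + 55)*(-99) = (3/10 + 55)*(-99) = (553/10)*(-99) = -54747/10 ≈ -5474.7)
k - f = -54747/10 - 1*19094 = -54747/10 - 19094 = -245687/10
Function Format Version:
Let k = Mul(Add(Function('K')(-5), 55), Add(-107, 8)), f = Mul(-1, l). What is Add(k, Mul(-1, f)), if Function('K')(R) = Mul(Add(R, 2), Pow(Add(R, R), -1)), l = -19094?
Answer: Rational(-245687, 10) ≈ -24569.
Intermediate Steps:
Function('K')(R) = Mul(Rational(1, 2), Pow(R, -1), Add(2, R)) (Function('K')(R) = Mul(Add(2, R), Pow(Mul(2, R), -1)) = Mul(Add(2, R), Mul(Rational(1, 2), Pow(R, -1))) = Mul(Rational(1, 2), Pow(R, -1), Add(2, R)))
f = 19094 (f = Mul(-1, -19094) = 19094)
k = Rational(-54747, 10) (k = Mul(Add(Mul(Rational(1, 2), Pow(-5, -1), Add(2, -5)), 55), Add(-107, 8)) = Mul(Add(Mul(Rational(1, 2), Rational(-1, 5), -3), 55), -99) = Mul(Add(Rational(3, 10), 55), -99) = Mul(Rational(553, 10), -99) = Rational(-54747, 10) ≈ -5474.7)
Add(k, Mul(-1, f)) = Add(Rational(-54747, 10), Mul(-1, 19094)) = Add(Rational(-54747, 10), -19094) = Rational(-245687, 10)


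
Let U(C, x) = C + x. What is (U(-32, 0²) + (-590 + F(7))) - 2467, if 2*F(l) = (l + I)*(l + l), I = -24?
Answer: -3208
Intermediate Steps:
F(l) = l*(-24 + l) (F(l) = ((l - 24)*(l + l))/2 = ((-24 + l)*(2*l))/2 = (2*l*(-24 + l))/2 = l*(-24 + l))
(U(-32, 0²) + (-590 + F(7))) - 2467 = ((-32 + 0²) + (-590 + 7*(-24 + 7))) - 2467 = ((-32 + 0) + (-590 + 7*(-17))) - 2467 = (-32 + (-590 - 119)) - 2467 = (-32 - 709) - 2467 = -741 - 2467 = -3208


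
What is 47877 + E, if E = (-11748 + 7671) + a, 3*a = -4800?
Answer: 42200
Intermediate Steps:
a = -1600 (a = (1/3)*(-4800) = -1600)
E = -5677 (E = (-11748 + 7671) - 1600 = -4077 - 1600 = -5677)
47877 + E = 47877 - 5677 = 42200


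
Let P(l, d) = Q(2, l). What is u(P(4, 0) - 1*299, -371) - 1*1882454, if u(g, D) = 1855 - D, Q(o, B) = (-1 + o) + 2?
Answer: -1880228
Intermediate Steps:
Q(o, B) = 1 + o
P(l, d) = 3 (P(l, d) = 1 + 2 = 3)
u(P(4, 0) - 1*299, -371) - 1*1882454 = (1855 - 1*(-371)) - 1*1882454 = (1855 + 371) - 1882454 = 2226 - 1882454 = -1880228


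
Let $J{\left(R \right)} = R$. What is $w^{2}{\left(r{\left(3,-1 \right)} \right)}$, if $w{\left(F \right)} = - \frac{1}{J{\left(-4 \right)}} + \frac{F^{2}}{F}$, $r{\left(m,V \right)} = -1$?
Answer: $\frac{9}{16} \approx 0.5625$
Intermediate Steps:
$w{\left(F \right)} = \frac{1}{4} + F$ ($w{\left(F \right)} = - \frac{1}{-4} + \frac{F^{2}}{F} = \left(-1\right) \left(- \frac{1}{4}\right) + F = \frac{1}{4} + F$)
$w^{2}{\left(r{\left(3,-1 \right)} \right)} = \left(\frac{1}{4} - 1\right)^{2} = \left(- \frac{3}{4}\right)^{2} = \frac{9}{16}$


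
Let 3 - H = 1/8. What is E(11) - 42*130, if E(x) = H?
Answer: -43657/8 ≈ -5457.1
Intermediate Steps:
H = 23/8 (H = 3 - 1/8 = 3 - 1*⅛ = 3 - ⅛ = 23/8 ≈ 2.8750)
E(x) = 23/8
E(11) - 42*130 = 23/8 - 42*130 = 23/8 - 5460 = -43657/8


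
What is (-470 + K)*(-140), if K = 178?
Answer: 40880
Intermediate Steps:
(-470 + K)*(-140) = (-470 + 178)*(-140) = -292*(-140) = 40880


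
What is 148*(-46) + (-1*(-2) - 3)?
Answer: -6809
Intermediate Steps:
148*(-46) + (-1*(-2) - 3) = -6808 + (2 - 3) = -6808 - 1 = -6809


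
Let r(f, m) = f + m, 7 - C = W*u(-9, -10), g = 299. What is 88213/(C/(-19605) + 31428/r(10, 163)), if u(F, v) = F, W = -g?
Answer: 299188944645/616610272 ≈ 485.22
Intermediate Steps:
W = -299 (W = -1*299 = -299)
C = -2684 (C = 7 - (-299)*(-9) = 7 - 1*2691 = 7 - 2691 = -2684)
88213/(C/(-19605) + 31428/r(10, 163)) = 88213/(-2684/(-19605) + 31428/(10 + 163)) = 88213/(-2684*(-1/19605) + 31428/173) = 88213/(2684/19605 + 31428*(1/173)) = 88213/(2684/19605 + 31428/173) = 88213/(616610272/3391665) = 88213*(3391665/616610272) = 299188944645/616610272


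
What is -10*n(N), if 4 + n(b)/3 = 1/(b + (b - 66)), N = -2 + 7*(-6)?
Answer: 9255/77 ≈ 120.19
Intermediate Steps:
N = -44 (N = -2 - 42 = -44)
n(b) = -12 + 3/(-66 + 2*b) (n(b) = -12 + 3/(b + (b - 66)) = -12 + 3/(b + (-66 + b)) = -12 + 3/(-66 + 2*b))
-10*n(N) = -15*(265 - 8*(-44))/(-33 - 44) = -15*(265 + 352)/(-77) = -15*(-1)*617/77 = -10*(-1851/154) = 9255/77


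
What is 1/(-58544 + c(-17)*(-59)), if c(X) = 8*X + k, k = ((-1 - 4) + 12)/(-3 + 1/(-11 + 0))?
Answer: -34/1713137 ≈ -1.9847e-5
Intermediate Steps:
k = -77/34 (k = (-5 + 12)/(-3 + 1/(-11)) = 7/(-3 - 1/11) = 7/(-34/11) = 7*(-11/34) = -77/34 ≈ -2.2647)
c(X) = -77/34 + 8*X (c(X) = 8*X - 77/34 = -77/34 + 8*X)
1/(-58544 + c(-17)*(-59)) = 1/(-58544 + (-77/34 + 8*(-17))*(-59)) = 1/(-58544 + (-77/34 - 136)*(-59)) = 1/(-58544 - 4701/34*(-59)) = 1/(-58544 + 277359/34) = 1/(-1713137/34) = -34/1713137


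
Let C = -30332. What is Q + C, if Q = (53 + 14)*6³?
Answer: -15860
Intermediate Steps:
Q = 14472 (Q = 67*216 = 14472)
Q + C = 14472 - 30332 = -15860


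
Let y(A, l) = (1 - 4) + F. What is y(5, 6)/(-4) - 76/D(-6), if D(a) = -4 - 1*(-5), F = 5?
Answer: -153/2 ≈ -76.500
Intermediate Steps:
y(A, l) = 2 (y(A, l) = (1 - 4) + 5 = -3 + 5 = 2)
D(a) = 1 (D(a) = -4 + 5 = 1)
y(5, 6)/(-4) - 76/D(-6) = 2/(-4) - 76/1 = 2*(-¼) - 76*1 = -½ - 76 = -153/2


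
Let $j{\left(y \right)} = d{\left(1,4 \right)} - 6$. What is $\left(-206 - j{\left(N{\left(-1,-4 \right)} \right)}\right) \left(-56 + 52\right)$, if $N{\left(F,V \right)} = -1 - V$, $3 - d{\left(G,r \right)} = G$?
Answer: $808$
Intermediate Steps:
$d{\left(G,r \right)} = 3 - G$
$j{\left(y \right)} = -4$ ($j{\left(y \right)} = \left(3 - 1\right) - 6 = 2 - 6 = -4$)
$\left(-206 - j{\left(N{\left(-1,-4 \right)} \right)}\right) \left(-56 + 52\right) = \left(-206 - -4\right) \left(-56 + 52\right) = \left(-206 + 4\right) \left(-4\right) = \left(-202\right) \left(-4\right) = 808$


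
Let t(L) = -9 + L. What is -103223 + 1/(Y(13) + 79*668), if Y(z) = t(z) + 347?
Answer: -5483515428/53123 ≈ -1.0322e+5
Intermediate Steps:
Y(z) = 338 + z (Y(z) = (-9 + z) + 347 = 338 + z)
-103223 + 1/(Y(13) + 79*668) = -103223 + 1/((338 + 13) + 79*668) = -103223 + 1/(351 + 52772) = -103223 + 1/53123 = -5483515428/53123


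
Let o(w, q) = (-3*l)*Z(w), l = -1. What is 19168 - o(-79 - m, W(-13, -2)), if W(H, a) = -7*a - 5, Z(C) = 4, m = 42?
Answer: 19156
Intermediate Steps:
W(H, a) = -5 - 7*a
o(w, q) = 12 (o(w, q) = -3*(-1)*4 = 3*4 = 12)
19168 - o(-79 - m, W(-13, -2)) = 19168 - 1*12 = 19168 - 12 = 19156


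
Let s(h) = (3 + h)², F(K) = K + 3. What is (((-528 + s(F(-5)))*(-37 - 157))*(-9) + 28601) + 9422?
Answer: -882119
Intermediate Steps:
F(K) = 3 + K
(((-528 + s(F(-5)))*(-37 - 157))*(-9) + 28601) + 9422 = (((-528 + (3 + (3 - 5))²)*(-37 - 157))*(-9) + 28601) + 9422 = (((-528 + (3 - 2)²)*(-194))*(-9) + 28601) + 9422 = (((-528 + 1²)*(-194))*(-9) + 28601) + 9422 = (((-528 + 1)*(-194))*(-9) + 28601) + 9422 = (-527*(-194)*(-9) + 28601) + 9422 = (102238*(-9) + 28601) + 9422 = (-920142 + 28601) + 9422 = -891541 + 9422 = -882119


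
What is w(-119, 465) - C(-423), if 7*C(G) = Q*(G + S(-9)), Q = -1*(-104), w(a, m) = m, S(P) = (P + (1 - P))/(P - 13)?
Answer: 519769/77 ≈ 6750.3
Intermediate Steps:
S(P) = 1/(-13 + P)
Q = 104
C(G) = -52/77 + 104*G/7 (C(G) = (104*(G + 1/(-13 - 9)))/7 = (104*(G + 1/(-22)))/7 = (104*(G - 1/22))/7 = (104*(-1/22 + G))/7 = (-52/11 + 104*G)/7 = -52/77 + 104*G/7)
w(-119, 465) - C(-423) = 465 - (-52/77 + (104/7)*(-423)) = 465 - (-52/77 - 43992/7) = 465 - 1*(-483964/77) = 465 + 483964/77 = 519769/77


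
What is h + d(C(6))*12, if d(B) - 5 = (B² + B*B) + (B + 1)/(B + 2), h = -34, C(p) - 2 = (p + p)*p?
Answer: 2497775/19 ≈ 1.3146e+5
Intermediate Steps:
C(p) = 2 + 2*p² (C(p) = 2 + (p + p)*p = 2 + (2*p)*p = 2 + 2*p²)
d(B) = 5 + 2*B² + (1 + B)/(2 + B) (d(B) = 5 + ((B² + B*B) + (B + 1)/(B + 2)) = 5 + ((B² + B²) + (1 + B)/(2 + B)) = 5 + (2*B² + (1 + B)/(2 + B)) = 5 + 2*B² + (1 + B)/(2 + B))
h + d(C(6))*12 = -34 + ((11 + 2*(2 + 2*6²)³ + 4*(2 + 2*6²)² + 6*(2 + 2*6²))/(2 + (2 + 2*6²)))*12 = -34 + ((11 + 2*(2 + 2*36)³ + 4*(2 + 2*36)² + 6*(2 + 2*36))/(2 + (2 + 2*36)))*12 = -34 + ((11 + 2*(2 + 72)³ + 4*(2 + 72)² + 6*(2 + 72))/(2 + (2 + 72)))*12 = -34 + ((11 + 2*74³ + 4*74² + 6*74)/(2 + 74))*12 = -34 + ((11 + 2*405224 + 4*5476 + 444)/76)*12 = -34 + ((11 + 810448 + 21904 + 444)/76)*12 = -34 + ((1/76)*832807)*12 = -34 + (832807/76)*12 = -34 + 2498421/19 = 2497775/19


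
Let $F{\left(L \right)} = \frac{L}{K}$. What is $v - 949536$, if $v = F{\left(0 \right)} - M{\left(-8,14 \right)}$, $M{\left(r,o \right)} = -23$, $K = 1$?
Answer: $-949513$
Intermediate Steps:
$F{\left(L \right)} = L$ ($F{\left(L \right)} = \frac{L}{1} = L 1 = L$)
$v = 23$ ($v = 0 - -23 = 0 + 23 = 23$)
$v - 949536 = 23 - 949536 = -949513$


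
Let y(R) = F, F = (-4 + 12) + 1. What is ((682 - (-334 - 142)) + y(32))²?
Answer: 1361889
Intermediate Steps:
F = 9 (F = 8 + 1 = 9)
y(R) = 9
((682 - (-334 - 142)) + y(32))² = ((682 - (-334 - 142)) + 9)² = ((682 - 1*(-476)) + 9)² = ((682 + 476) + 9)² = (1158 + 9)² = 1167² = 1361889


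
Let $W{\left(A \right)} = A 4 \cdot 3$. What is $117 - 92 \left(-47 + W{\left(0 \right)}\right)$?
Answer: $4441$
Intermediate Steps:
$W{\left(A \right)} = 12 A$ ($W{\left(A \right)} = A 12 = 12 A$)
$117 - 92 \left(-47 + W{\left(0 \right)}\right) = 117 - 92 \left(-47 + 12 \cdot 0\right) = 117 - 92 \left(-47 + 0\right) = 117 - -4324 = 117 + 4324 = 4441$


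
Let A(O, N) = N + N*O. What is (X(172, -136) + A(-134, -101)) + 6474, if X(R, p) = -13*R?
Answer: 17671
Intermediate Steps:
(X(172, -136) + A(-134, -101)) + 6474 = (-13*172 - 101*(1 - 134)) + 6474 = (-2236 - 101*(-133)) + 6474 = (-2236 + 13433) + 6474 = 11197 + 6474 = 17671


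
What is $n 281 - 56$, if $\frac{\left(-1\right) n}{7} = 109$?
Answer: $-214459$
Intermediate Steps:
$n = -763$ ($n = \left(-7\right) 109 = -763$)
$n 281 - 56 = \left(-763\right) 281 - 56 = -214403 - 56 = -214459$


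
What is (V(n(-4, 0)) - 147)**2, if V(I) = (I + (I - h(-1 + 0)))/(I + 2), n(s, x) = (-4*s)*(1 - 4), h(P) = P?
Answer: 44448889/2116 ≈ 21006.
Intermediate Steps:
n(s, x) = 12*s (n(s, x) = -4*s*(-3) = 12*s)
V(I) = (1 + 2*I)/(2 + I) (V(I) = (I + (I - (-1 + 0)))/(I + 2) = (I + (I - 1*(-1)))/(2 + I) = (I + (I + 1))/(2 + I) = (I + (1 + I))/(2 + I) = (1 + 2*I)/(2 + I))
(V(n(-4, 0)) - 147)**2 = ((1 + 2*(12*(-4)))/(2 + 12*(-4)) - 147)**2 = ((1 + 2*(-48))/(2 - 48) - 147)**2 = ((1 - 96)/(-46) - 147)**2 = (-1/46*(-95) - 147)**2 = (95/46 - 147)**2 = (-6667/46)**2 = 44448889/2116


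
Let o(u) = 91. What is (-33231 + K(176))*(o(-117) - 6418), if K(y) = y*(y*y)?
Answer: -34283134215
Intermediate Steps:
K(y) = y³ (K(y) = y*y² = y³)
(-33231 + K(176))*(o(-117) - 6418) = (-33231 + 176³)*(91 - 6418) = (-33231 + 5451776)*(-6327) = 5418545*(-6327) = -34283134215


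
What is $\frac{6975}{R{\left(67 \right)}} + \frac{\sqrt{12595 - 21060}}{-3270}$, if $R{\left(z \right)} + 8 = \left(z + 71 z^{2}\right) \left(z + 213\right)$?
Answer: $\frac{6975}{89260072} - \frac{i \sqrt{8465}}{3270} \approx 7.8142 \cdot 10^{-5} - 0.028136 i$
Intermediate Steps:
$R{\left(z \right)} = -8 + \left(213 + z\right) \left(z + 71 z^{2}\right)$ ($R{\left(z \right)} = -8 + \left(z + 71 z^{2}\right) \left(z + 213\right) = -8 + \left(z + 71 z^{2}\right) \left(213 + z\right) = -8 + \left(213 + z\right) \left(z + 71 z^{2}\right)$)
$\frac{6975}{R{\left(67 \right)}} + \frac{\sqrt{12595 - 21060}}{-3270} = \frac{6975}{-8 + 71 \cdot 67^{3} + 213 \cdot 67 + 15124 \cdot 67^{2}} + \frac{\sqrt{12595 - 21060}}{-3270} = \frac{6975}{-8 + 71 \cdot 300763 + 14271 + 15124 \cdot 4489} + \sqrt{-8465} \left(- \frac{1}{3270}\right) = \frac{6975}{-8 + 21354173 + 14271 + 67891636} + i \sqrt{8465} \left(- \frac{1}{3270}\right) = \frac{6975}{89260072} - \frac{i \sqrt{8465}}{3270}$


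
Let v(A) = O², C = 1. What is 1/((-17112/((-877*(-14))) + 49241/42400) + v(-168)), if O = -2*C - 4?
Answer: 260293600/9310085699 ≈ 0.027958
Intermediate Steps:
O = -6 (O = -2*1 - 4 = -2 - 4 = -6)
v(A) = 36 (v(A) = (-6)² = 36)
1/((-17112/((-877*(-14))) + 49241/42400) + v(-168)) = 1/((-17112/((-877*(-14))) + 49241/42400) + 36) = 1/((-17112/12278 + 49241*(1/42400)) + 36) = 1/((-17112*1/12278 + 49241/42400) + 36) = 1/((-8556/6139 + 49241/42400) + 36) = 1/(-60483901/260293600 + 36) = 1/(9310085699/260293600) = 260293600/9310085699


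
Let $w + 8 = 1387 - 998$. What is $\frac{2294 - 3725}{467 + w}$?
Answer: $- \frac{27}{16} \approx -1.6875$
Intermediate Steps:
$w = 381$ ($w = -8 + \left(1387 - 998\right) = -8 + 389 = 381$)
$\frac{2294 - 3725}{467 + w} = \frac{2294 - 3725}{467 + 381} = - \frac{1431}{848} = \left(-1431\right) \frac{1}{848} = - \frac{27}{16}$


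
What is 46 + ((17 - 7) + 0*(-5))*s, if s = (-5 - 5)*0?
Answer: 46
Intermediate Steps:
s = 0 (s = -10*0 = 0)
46 + ((17 - 7) + 0*(-5))*s = 46 + ((17 - 7) + 0*(-5))*0 = 46 + (10 + 0)*0 = 46 + 10*0 = 46 + 0 = 46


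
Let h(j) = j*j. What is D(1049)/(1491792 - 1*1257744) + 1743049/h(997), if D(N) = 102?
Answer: 68009753545/38774303072 ≈ 1.7540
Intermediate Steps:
h(j) = j²
D(1049)/(1491792 - 1*1257744) + 1743049/h(997) = 102/(1491792 - 1*1257744) + 1743049/(997²) = 102/(1491792 - 1257744) + 1743049/994009 = 102/234048 + 1743049*(1/994009) = 102*(1/234048) + 1743049/994009 = 17/39008 + 1743049/994009 = 68009753545/38774303072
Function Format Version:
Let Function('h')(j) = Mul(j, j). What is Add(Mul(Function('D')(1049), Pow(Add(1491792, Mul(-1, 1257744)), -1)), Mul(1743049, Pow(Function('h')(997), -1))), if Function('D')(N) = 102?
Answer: Rational(68009753545, 38774303072) ≈ 1.7540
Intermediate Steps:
Function('h')(j) = Pow(j, 2)
Add(Mul(Function('D')(1049), Pow(Add(1491792, Mul(-1, 1257744)), -1)), Mul(1743049, Pow(Function('h')(997), -1))) = Add(Mul(102, Pow(Add(1491792, Mul(-1, 1257744)), -1)), Mul(1743049, Pow(Pow(997, 2), -1))) = Add(Mul(102, Pow(Add(1491792, -1257744), -1)), Mul(1743049, Pow(994009, -1))) = Add(Mul(102, Pow(234048, -1)), Mul(1743049, Rational(1, 994009))) = Add(Mul(102, Rational(1, 234048)), Rational(1743049, 994009)) = Add(Rational(17, 39008), Rational(1743049, 994009)) = Rational(68009753545, 38774303072)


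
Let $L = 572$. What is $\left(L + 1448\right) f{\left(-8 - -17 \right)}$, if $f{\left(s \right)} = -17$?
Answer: $-34340$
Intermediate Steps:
$\left(L + 1448\right) f{\left(-8 - -17 \right)} = \left(572 + 1448\right) \left(-17\right) = 2020 \left(-17\right) = -34340$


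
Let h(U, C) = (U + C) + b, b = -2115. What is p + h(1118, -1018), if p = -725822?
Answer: -727837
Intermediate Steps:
h(U, C) = -2115 + C + U (h(U, C) = (U + C) - 2115 = (C + U) - 2115 = -2115 + C + U)
p + h(1118, -1018) = -725822 + (-2115 - 1018 + 1118) = -725822 - 2015 = -727837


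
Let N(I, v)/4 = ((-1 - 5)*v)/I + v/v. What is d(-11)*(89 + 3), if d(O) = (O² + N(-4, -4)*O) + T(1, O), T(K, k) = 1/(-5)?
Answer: 156768/5 ≈ 31354.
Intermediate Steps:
N(I, v) = 4 - 24*v/I (N(I, v) = 4*(((-1 - 5)*v)/I + v/v) = 4*((-6*v)/I + 1) = 4*(-6*v/I + 1) = 4*(1 - 6*v/I) = 4 - 24*v/I)
T(K, k) = -⅕
d(O) = -⅕ + O² - 20*O (d(O) = (O² + (4 - 24*(-4)/(-4))*O) - ⅕ = (O² + (4 - 24*(-4)*(-¼))*O) - ⅕ = (O² + (4 - 24)*O) - ⅕ = (O² - 20*O) - ⅕ = -⅕ + O² - 20*O)
d(-11)*(89 + 3) = (-⅕ + (-11)² - 20*(-11))*(89 + 3) = (-⅕ + 121 + 220)*92 = (1704/5)*92 = 156768/5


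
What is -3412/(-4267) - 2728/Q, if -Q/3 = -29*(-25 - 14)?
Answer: 23217292/14477931 ≈ 1.6036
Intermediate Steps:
Q = -3393 (Q = -(-87)*(-25 - 14) = -(-87)*(-39) = -3*1131 = -3393)
-3412/(-4267) - 2728/Q = -3412/(-4267) - 2728/(-3393) = -3412*(-1/4267) - 2728*(-1/3393) = 3412/4267 + 2728/3393 = 23217292/14477931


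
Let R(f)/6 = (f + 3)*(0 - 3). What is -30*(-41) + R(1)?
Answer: 1158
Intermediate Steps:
R(f) = -54 - 18*f (R(f) = 6*((f + 3)*(0 - 3)) = 6*((3 + f)*(-3)) = 6*(-9 - 3*f) = -54 - 18*f)
-30*(-41) + R(1) = -30*(-41) + (-54 - 18*1) = 1230 + (-54 - 18) = 1230 - 72 = 1158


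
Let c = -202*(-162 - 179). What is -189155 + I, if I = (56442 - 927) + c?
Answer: -64758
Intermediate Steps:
c = 68882 (c = -202*(-341) = 68882)
I = 124397 (I = (56442 - 927) + 68882 = 55515 + 68882 = 124397)
-189155 + I = -189155 + 124397 = -64758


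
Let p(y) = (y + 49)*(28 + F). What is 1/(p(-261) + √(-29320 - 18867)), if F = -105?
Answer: 16324/266521163 - I*√48187/266521163 ≈ 6.1248e-5 - 8.2363e-7*I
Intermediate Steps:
p(y) = -3773 - 77*y (p(y) = (y + 49)*(28 - 105) = (49 + y)*(-77) = -3773 - 77*y)
1/(p(-261) + √(-29320 - 18867)) = 1/((-3773 - 77*(-261)) + √(-29320 - 18867)) = 1/((-3773 + 20097) + √(-48187)) = 1/(16324 + I*√48187)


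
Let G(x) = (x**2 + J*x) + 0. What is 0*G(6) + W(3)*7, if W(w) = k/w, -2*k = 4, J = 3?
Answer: -14/3 ≈ -4.6667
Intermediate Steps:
k = -2 (k = -1/2*4 = -2)
G(x) = x**2 + 3*x (G(x) = (x**2 + 3*x) + 0 = x**2 + 3*x)
W(w) = -2/w
0*G(6) + W(3)*7 = 0*(6*(3 + 6)) - 2/3*7 = 0*(6*9) - 2*1/3*7 = 0*54 - 2/3*7 = 0 - 14/3 = -14/3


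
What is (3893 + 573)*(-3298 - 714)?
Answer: -17917592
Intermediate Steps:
(3893 + 573)*(-3298 - 714) = 4466*(-4012) = -17917592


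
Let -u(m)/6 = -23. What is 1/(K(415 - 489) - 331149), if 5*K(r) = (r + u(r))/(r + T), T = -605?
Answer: -3395/1124250919 ≈ -3.0198e-6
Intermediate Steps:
u(m) = 138 (u(m) = -6*(-23) = 138)
K(r) = (138 + r)/(5*(-605 + r)) (K(r) = ((r + 138)/(r - 605))/5 = ((138 + r)/(-605 + r))/5 = (138 + r)/(5*(-605 + r)))
1/(K(415 - 489) - 331149) = 1/((138 + (415 - 489))/(5*(-605 + (415 - 489))) - 331149) = 1/((138 - 74)/(5*(-605 - 74)) - 331149) = 1/((⅕)*64/(-679) - 331149) = 1/((⅕)*(-1/679)*64 - 331149) = 1/(-64/3395 - 331149) = 1/(-1124250919/3395) = -3395/1124250919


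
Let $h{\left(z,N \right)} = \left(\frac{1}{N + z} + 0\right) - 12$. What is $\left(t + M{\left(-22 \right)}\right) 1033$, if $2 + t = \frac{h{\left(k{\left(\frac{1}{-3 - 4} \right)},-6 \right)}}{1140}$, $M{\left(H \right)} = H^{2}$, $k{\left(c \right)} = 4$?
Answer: $\frac{227039971}{456} \approx 4.9789 \cdot 10^{5}$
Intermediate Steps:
$h{\left(z,N \right)} = -12 + \frac{1}{N + z}$ ($h{\left(z,N \right)} = \frac{1}{N + z} - 12 = -12 + \frac{1}{N + z}$)
$t = - \frac{917}{456}$ ($t = -2 + \frac{\frac{1}{-6 + 4} \left(1 - -72 - 48\right)}{1140} = -2 + \frac{1 + 72 - 48}{-2} \cdot \frac{1}{1140} = -2 + \left(- \frac{1}{2}\right) 25 \cdot \frac{1}{1140} = -2 - \frac{5}{456} = - \frac{917}{456} \approx -2.011$)
$\left(t + M{\left(-22 \right)}\right) 1033 = \left(- \frac{917}{456} + \left(-22\right)^{2}\right) 1033 = \left(- \frac{917}{456} + 484\right) 1033 = \frac{219787}{456} \cdot 1033 = \frac{227039971}{456}$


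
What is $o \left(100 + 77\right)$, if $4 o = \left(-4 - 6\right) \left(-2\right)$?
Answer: $885$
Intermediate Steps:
$o = 5$ ($o = \frac{\left(-4 - 6\right) \left(-2\right)}{4} = \frac{\left(-10\right) \left(-2\right)}{4} = \frac{1}{4} \cdot 20 = 5$)
$o \left(100 + 77\right) = 5 \left(100 + 77\right) = 5 \cdot 177 = 885$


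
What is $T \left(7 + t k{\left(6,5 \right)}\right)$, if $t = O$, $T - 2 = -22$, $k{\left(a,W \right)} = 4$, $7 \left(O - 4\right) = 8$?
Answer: $- \frac{3860}{7} \approx -551.43$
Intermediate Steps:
$O = \frac{36}{7}$ ($O = 4 + \frac{1}{7} \cdot 8 = 4 + \frac{8}{7} = \frac{36}{7} \approx 5.1429$)
$T = -20$ ($T = 2 - 22 = -20$)
$t = \frac{36}{7} \approx 5.1429$
$T \left(7 + t k{\left(6,5 \right)}\right) = - 20 \left(7 + \frac{36}{7} \cdot 4\right) = - 20 \left(7 + \frac{144}{7}\right) = \left(-20\right) \frac{193}{7} = - \frac{3860}{7}$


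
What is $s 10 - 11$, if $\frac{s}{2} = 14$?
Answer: $269$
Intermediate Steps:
$s = 28$ ($s = 2 \cdot 14 = 28$)
$s 10 - 11 = 28 \cdot 10 - 11 = 280 - 11 = 269$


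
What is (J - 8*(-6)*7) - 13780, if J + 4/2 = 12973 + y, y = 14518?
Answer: 14045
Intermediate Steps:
J = 27489 (J = -2 + (12973 + 14518) = -2 + 27491 = 27489)
(J - 8*(-6)*7) - 13780 = (27489 - 8*(-6)*7) - 13780 = (27489 + 48*7) - 13780 = (27489 + 336) - 13780 = 27825 - 13780 = 14045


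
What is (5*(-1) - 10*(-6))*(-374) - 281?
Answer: -20851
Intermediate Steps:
(5*(-1) - 10*(-6))*(-374) - 281 = (-5 + 60)*(-374) - 281 = 55*(-374) - 281 = -20570 - 281 = -20851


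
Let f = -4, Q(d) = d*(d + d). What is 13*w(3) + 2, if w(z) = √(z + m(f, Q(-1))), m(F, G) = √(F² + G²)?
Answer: 2 + 13*√(3 + 2*√5) ≈ 37.536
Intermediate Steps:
Q(d) = 2*d² (Q(d) = d*(2*d) = 2*d²)
w(z) = √(z + 2*√5) (w(z) = √(z + √((-4)² + (2*(-1)²)²)) = √(z + √(16 + (2*1)²)) = √(z + √(16 + 2²)) = √(z + √(16 + 4)) = √(z + √20) = √(z + 2*√5))
13*w(3) + 2 = 13*√(3 + 2*√5) + 2 = 2 + 13*√(3 + 2*√5)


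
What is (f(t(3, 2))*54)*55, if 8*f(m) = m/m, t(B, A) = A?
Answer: 1485/4 ≈ 371.25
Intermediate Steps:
f(m) = 1/8 (f(m) = (m/m)/8 = (1/8)*1 = 1/8)
(f(t(3, 2))*54)*55 = ((1/8)*54)*55 = (27/4)*55 = 1485/4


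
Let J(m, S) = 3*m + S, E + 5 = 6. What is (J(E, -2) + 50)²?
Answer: 2601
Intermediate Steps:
E = 1 (E = -5 + 6 = 1)
J(m, S) = S + 3*m
(J(E, -2) + 50)² = ((-2 + 3*1) + 50)² = ((-2 + 3) + 50)² = (1 + 50)² = 51² = 2601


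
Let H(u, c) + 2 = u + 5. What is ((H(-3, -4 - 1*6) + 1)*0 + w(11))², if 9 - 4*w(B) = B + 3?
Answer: 25/16 ≈ 1.5625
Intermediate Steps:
w(B) = 3/2 - B/4 (w(B) = 9/4 - (B + 3)/4 = 9/4 - (3 + B)/4 = 9/4 + (-¾ - B/4) = 3/2 - B/4)
H(u, c) = 3 + u (H(u, c) = -2 + (u + 5) = -2 + (5 + u) = 3 + u)
((H(-3, -4 - 1*6) + 1)*0 + w(11))² = (((3 - 3) + 1)*0 + (3/2 - ¼*11))² = ((0 + 1)*0 + (3/2 - 11/4))² = (1*0 - 5/4)² = (0 - 5/4)² = (-5/4)² = 25/16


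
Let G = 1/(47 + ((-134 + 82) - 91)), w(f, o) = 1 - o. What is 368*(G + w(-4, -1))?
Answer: 4393/6 ≈ 732.17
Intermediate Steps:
G = -1/96 (G = 1/(47 + (-52 - 91)) = 1/(47 - 143) = 1/(-96) = -1/96 ≈ -0.010417)
368*(G + w(-4, -1)) = 368*(-1/96 + (1 - 1*(-1))) = 368*(-1/96 + (1 + 1)) = 368*(-1/96 + 2) = 368*(191/96) = 4393/6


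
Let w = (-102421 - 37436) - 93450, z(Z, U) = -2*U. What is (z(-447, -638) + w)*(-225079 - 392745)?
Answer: 143354320544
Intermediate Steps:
w = -233307 (w = -139857 - 93450 = -233307)
(z(-447, -638) + w)*(-225079 - 392745) = (-2*(-638) - 233307)*(-225079 - 392745) = (1276 - 233307)*(-617824) = -232031*(-617824) = 143354320544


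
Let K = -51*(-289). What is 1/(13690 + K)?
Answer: 1/28429 ≈ 3.5175e-5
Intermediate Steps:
K = 14739
1/(13690 + K) = 1/(13690 + 14739) = 1/28429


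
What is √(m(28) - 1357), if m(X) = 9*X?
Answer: I*√1105 ≈ 33.242*I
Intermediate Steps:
√(m(28) - 1357) = √(9*28 - 1357) = √(252 - 1357) = √(-1105) = I*√1105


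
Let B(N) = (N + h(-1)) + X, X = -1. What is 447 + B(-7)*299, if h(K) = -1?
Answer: -2244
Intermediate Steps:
B(N) = -2 + N (B(N) = (N - 1) - 1 = (-1 + N) - 1 = -2 + N)
447 + B(-7)*299 = 447 + (-2 - 7)*299 = 447 - 9*299 = 447 - 2691 = -2244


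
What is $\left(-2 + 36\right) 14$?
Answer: $476$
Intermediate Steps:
$\left(-2 + 36\right) 14 = 34 \cdot 14 = 476$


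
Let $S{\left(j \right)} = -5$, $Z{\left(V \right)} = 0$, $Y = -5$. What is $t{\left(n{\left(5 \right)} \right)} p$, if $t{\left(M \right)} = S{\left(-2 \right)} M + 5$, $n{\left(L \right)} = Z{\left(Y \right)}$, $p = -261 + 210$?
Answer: $-255$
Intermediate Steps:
$p = -51$
$n{\left(L \right)} = 0$
$t{\left(M \right)} = 5 - 5 M$ ($t{\left(M \right)} = - 5 M + 5 = 5 - 5 M$)
$t{\left(n{\left(5 \right)} \right)} p = \left(5 - 0\right) \left(-51\right) = \left(5 + 0\right) \left(-51\right) = 5 \left(-51\right) = -255$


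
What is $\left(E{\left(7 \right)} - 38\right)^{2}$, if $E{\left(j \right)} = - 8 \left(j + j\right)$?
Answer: $22500$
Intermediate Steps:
$E{\left(j \right)} = - 16 j$ ($E{\left(j \right)} = - 8 \cdot 2 j = - 16 j$)
$\left(E{\left(7 \right)} - 38\right)^{2} = \left(\left(-16\right) 7 - 38\right)^{2} = \left(-112 - 38\right)^{2} = \left(-150\right)^{2} = 22500$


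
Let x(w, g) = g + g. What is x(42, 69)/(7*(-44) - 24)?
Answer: -69/166 ≈ -0.41566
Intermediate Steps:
x(w, g) = 2*g
x(42, 69)/(7*(-44) - 24) = (2*69)/(7*(-44) - 24) = 138/(-308 - 24) = 138/(-332) = 138*(-1/332) = -69/166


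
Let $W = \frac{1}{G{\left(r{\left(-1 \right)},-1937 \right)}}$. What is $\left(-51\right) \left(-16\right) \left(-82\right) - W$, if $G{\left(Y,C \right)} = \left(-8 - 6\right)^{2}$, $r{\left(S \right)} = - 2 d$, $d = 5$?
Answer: $- \frac{13114753}{196} \approx -66912.0$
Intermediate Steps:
$r{\left(S \right)} = -10$ ($r{\left(S \right)} = \left(-2\right) 5 = -10$)
$G{\left(Y,C \right)} = 196$ ($G{\left(Y,C \right)} = \left(-14\right)^{2} = 196$)
$W = \frac{1}{196} \approx 0.005102$
$\left(-51\right) \left(-16\right) \left(-82\right) - W = \left(-51\right) \left(-16\right) \left(-82\right) - \frac{1}{196} = 816 \left(-82\right) - \frac{1}{196} = -66912 - \frac{1}{196} = - \frac{13114753}{196}$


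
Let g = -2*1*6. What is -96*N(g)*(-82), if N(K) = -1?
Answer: -7872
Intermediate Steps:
g = -12 (g = -2*6 = -12)
-96*N(g)*(-82) = -96*(-1)*(-82) = 96*(-82) = -7872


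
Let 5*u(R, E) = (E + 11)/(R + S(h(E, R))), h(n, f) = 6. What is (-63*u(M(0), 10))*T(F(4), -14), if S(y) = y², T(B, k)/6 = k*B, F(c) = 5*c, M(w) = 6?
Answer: 10584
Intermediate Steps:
T(B, k) = 6*B*k (T(B, k) = 6*(k*B) = 6*(B*k) = 6*B*k)
u(R, E) = (11 + E)/(5*(36 + R)) (u(R, E) = ((E + 11)/(R + 6²))/5 = ((11 + E)/(R + 36))/5 = ((11 + E)/(36 + R))/5 = (11 + E)/(5*(36 + R)))
(-63*u(M(0), 10))*T(F(4), -14) = (-63*(11 + 10)/(5*(36 + 6)))*(6*(5*4)*(-14)) = (-63*21/(5*42))*(6*20*(-14)) = -63*21/(5*42)*(-1680) = -63*⅒*(-1680) = -63/10*(-1680) = 10584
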